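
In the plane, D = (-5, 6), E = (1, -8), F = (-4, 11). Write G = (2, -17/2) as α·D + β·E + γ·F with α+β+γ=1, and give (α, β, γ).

(-3/8, 9/8, 1/4)

Signed area of the reference triangle: [DEF] = ½·((-5)·(-8−11) + 1·(11−6) + (-4)·(6−(-8))) = ½·(95 + 5 − 56) = 22.
[GEF] = ½·(2·(-8−11) + 1·(11−(-17/2)) + (-4)·(-17/2−(-8))) = ½·(-38 + 39/2 + 2) = -33/4, so the D-coordinate is (-33/4)/22 = -3/8.
[DGF] = ½·((-5)·(-17/2−11) + 2·(11−6) + (-4)·(6−(-17/2))) = ½·(195/2 + 10 − 58) = 99/4, so the E-coordinate is 9/8.
[DEG] = ½·((-5)·(-8−(-17/2)) + 1·(-17/2−6) + 2·(6−(-8))) = ½·(-5/2 − 29/2 + 28) = 11/2, so the F-coordinate is 1/4.
Check: -3/8 + 9/8 + 1/4 = 1.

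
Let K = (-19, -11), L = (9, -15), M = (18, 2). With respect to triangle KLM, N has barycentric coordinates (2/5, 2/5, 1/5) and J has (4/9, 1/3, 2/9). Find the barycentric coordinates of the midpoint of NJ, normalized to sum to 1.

(19/45, 11/30, 19/90)

Since both coordinate triples sum to 1, the midpoint's barycentrics are the componentwise average.
(2/5+4/9)/2 = 19/45; similarly 11/30 and 19/90.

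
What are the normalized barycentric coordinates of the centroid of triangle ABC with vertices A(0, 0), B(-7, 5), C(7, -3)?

The centroid is the average of the vertices, so each weight is 1/3.

(1/3, 1/3, 1/3)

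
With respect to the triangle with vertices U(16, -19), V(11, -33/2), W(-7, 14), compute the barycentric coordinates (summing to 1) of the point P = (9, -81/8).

Signed area of the reference triangle: [UVW] = ½·(16·(-33/2−14) + 11·(14−(-19)) + (-7)·(-19−(-33/2))) = ½·(-488 + 363 + 35/2) = -215/4.
[PVW] = ½·(9·(-33/2−14) + 11·(14−(-81/8)) + (-7)·(-81/8−(-33/2))) = ½·(-549/2 + 2123/8 − 357/8) = -215/8, so the U-coordinate is (-215/8)/(-215/4) = 1/2.
[UPW] = ½·(16·(-81/8−14) + 9·(14−(-19)) + (-7)·(-19−(-81/8))) = ½·(-386 + 297 + 497/8) = -215/16, so the V-coordinate is 1/4.
[UVP] = ½·(16·(-33/2−(-81/8)) + 11·(-81/8−(-19)) + 9·(-19−(-33/2))) = ½·(-102 + 781/8 − 45/2) = -215/16, so the W-coordinate is 1/4.

(1/2, 1/4, 1/4)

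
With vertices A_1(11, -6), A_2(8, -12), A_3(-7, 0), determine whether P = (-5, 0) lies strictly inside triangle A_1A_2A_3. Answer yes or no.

no

Barycentric coordinates of P: (4/21, -2/21, 19/21).
The three coordinates are positive, negative, positive; a point is interior exactly when all three are positive.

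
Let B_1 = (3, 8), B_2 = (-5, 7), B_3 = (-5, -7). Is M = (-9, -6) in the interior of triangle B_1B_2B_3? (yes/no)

no

Barycentric coordinates of M: (-1/2, 17/28, 25/28).
The three coordinates are negative, positive, positive; a point is interior exactly when all three are positive.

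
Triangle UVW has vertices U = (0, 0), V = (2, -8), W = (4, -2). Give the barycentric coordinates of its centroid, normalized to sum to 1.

The centroid is the average of the vertices, so each weight is 1/3.

(1/3, 1/3, 1/3)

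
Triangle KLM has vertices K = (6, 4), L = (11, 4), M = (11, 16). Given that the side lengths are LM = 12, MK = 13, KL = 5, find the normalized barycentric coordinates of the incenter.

(2/5, 13/30, 1/6)

The incenter has barycentric coordinates proportional to the opposite side lengths: (12 : 13 : 5).
Normalizing by 12+13+5 = 30 gives (2/5, 13/30, 1/6).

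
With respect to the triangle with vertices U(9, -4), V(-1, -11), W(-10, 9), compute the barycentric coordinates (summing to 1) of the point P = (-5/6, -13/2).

(1/6, 2/3, 1/6)

Signed area of the reference triangle: [UVW] = ½·(9·(-11−9) + (-1)·(9−(-4)) + (-10)·(-4−(-11))) = ½·(-180 − 13 − 70) = -263/2.
[PVW] = ½·((-5/6)·(-11−9) + (-1)·(9−(-13/2)) + (-10)·(-13/2−(-11))) = ½·(50/3 − 31/2 − 45) = -263/12, so the U-coordinate is (-263/12)/(-263/2) = 1/6.
[UPW] = ½·(9·(-13/2−9) + (-5/6)·(9−(-4)) + (-10)·(-4−(-13/2))) = ½·(-279/2 − 65/6 − 25) = -263/3, so the V-coordinate is 2/3.
[UVP] = ½·(9·(-11−(-13/2)) + (-1)·(-13/2−(-4)) + (-5/6)·(-4−(-11))) = ½·(-81/2 + 5/2 − 35/6) = -263/12, so the W-coordinate is 1/6.
Check: 1/6 + 2/3 + 1/6 = 1.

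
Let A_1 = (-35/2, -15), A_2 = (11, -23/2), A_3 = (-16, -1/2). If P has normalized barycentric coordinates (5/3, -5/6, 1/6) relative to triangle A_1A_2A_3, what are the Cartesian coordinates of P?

(-41, -31/2)

P = (5/3)·A_1 + (-5/6)·A_2 + (1/6)·A_3.
x-coordinate: (5/3)·(-35/2) + (-5/6)·11 + (1/6)·(-16) = -41.
y-coordinate: (5/3)·(-15) + (-5/6)·(-23/2) + (1/6)·(-1/2) = -31/2.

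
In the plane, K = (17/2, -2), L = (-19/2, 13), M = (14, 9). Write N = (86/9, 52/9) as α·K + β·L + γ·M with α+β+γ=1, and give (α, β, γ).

Signed area of the reference triangle: [KLM] = ½·((17/2)·(13−9) + (-19/2)·(9−(-2)) + 14·(-2−13)) = ½·(34 − 209/2 − 210) = -561/4.
[NLM] = ½·((86/9)·(13−9) + (-19/2)·(9−(52/9)) + 14·(52/9−13)) = ½·(344/9 − 551/18 − 910/9) = -187/4, so the K-coordinate is (-187/4)/(-561/4) = 1/3.
[KNM] = ½·((17/2)·(52/9−9) + (86/9)·(9−(-2)) + 14·(-2−(52/9))) = ½·(-493/18 + 946/9 − 980/9) = -187/12, so the L-coordinate is 1/9.
[KLN] = ½·((17/2)·(13−(52/9)) + (-19/2)·(52/9−(-2)) + (86/9)·(-2−13)) = ½·(1105/18 − 665/9 − 430/3) = -935/12, so the M-coordinate is 5/9.

(1/3, 1/9, 5/9)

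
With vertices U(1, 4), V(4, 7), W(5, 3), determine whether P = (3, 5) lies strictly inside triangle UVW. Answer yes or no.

yes

Barycentric coordinates of P: (2/5, 2/5, 1/5).
The three coordinates are positive, positive, positive; a point is interior exactly when all three are positive.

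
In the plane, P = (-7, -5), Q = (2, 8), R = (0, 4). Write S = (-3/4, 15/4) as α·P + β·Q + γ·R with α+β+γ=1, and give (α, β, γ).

Signed area of the reference triangle: [PQR] = ½·((-7)·(8−4) + 2·(4−(-5)) + 0·(-5−8)) = ½·(-28 + 18 + 0) = -5.
[SQR] = ½·((-3/4)·(8−4) + 2·(4−(15/4)) + 0·(15/4−8)) = ½·(-3 + 1/2 + 0) = -5/4, so the P-coordinate is (-5/4)/(-5) = 1/4.
[PSR] = ½·((-7)·(15/4−4) + (-3/4)·(4−(-5)) + 0·(-5−(15/4))) = ½·(7/4 − 27/4 + 0) = -5/2, so the Q-coordinate is 1/2.
[PQS] = ½·((-7)·(8−(15/4)) + 2·(15/4−(-5)) + (-3/4)·(-5−8)) = ½·(-119/4 + 35/2 + 39/4) = -5/4, so the R-coordinate is 1/4.

(1/4, 1/2, 1/4)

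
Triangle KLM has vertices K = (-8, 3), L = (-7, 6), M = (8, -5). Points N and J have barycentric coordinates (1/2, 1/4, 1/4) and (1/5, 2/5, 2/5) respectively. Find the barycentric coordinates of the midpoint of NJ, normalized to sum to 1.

Since both coordinate triples sum to 1, the midpoint's barycentrics are the componentwise average.
(1/2+1/5)/2 = 7/20; similarly 13/40 and 13/40.

(7/20, 13/40, 13/40)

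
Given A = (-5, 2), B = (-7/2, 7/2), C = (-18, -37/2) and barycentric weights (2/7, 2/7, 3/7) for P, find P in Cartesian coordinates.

P = (2/7)·A + (2/7)·B + (3/7)·C.
x-coordinate: (2/7)·(-5) + (2/7)·(-7/2) + (3/7)·(-18) = -71/7.
y-coordinate: (2/7)·2 + (2/7)·(7/2) + (3/7)·(-37/2) = -89/14.

(-71/7, -89/14)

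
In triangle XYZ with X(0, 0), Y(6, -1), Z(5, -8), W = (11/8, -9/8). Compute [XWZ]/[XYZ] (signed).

[XYZ] = ½·(0·(-1−(-8)) + 6·(-8−0) + 5·(0−(-1))) = ½·(0 − 48 + 5) = -43/2.
[XWZ] = ½·(0·(-9/8−(-8)) + (11/8)·(-8−0) + 5·(0−(-9/8))) = ½·(0 − 11 + 45/8) = -43/16, so the ratio is (-43/16)/(-43/2) = 1/8.

1/8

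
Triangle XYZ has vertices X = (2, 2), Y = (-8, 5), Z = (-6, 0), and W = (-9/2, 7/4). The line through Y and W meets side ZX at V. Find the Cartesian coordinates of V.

Barycentric coordinates of W with respect to XYZ: (1/4, 1/4, 1/2).
On side ZX the Y-coordinate is zero; dropping W's Y-weight 1/4 and renormalizing the remaining 1/2 : 1/4 gives weights 2/3, 1/3 on Z, X.
V = (2/3)·(-6, 0) + (1/3)·(2, 2) = (-10/3, 2/3).

(-10/3, 2/3)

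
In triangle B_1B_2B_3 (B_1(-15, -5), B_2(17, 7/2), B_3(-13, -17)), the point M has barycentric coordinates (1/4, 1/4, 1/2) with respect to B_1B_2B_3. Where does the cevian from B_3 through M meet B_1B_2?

(1, -3/4)

Line B_3M meets B_1B_2 where the B_3-coordinate vanishes; zeroing M's B_3-weight and renormalizing leaves B_1, B_2-weights 1/4 : 1/4 → (1/2, 1/2).
So N = (1/2)·B_1 + (1/2)·B_2 = (1, -3/4).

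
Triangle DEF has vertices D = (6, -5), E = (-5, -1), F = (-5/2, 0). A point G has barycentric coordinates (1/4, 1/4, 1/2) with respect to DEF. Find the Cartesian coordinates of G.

(-1, -3/2)

G = (1/4)·D + (1/4)·E + (1/2)·F.
x-coordinate: (1/4)·6 + (1/4)·(-5) + (1/2)·(-5/2) = -1.
y-coordinate: (1/4)·(-5) + (1/4)·(-1) + (1/2)·0 = -3/2.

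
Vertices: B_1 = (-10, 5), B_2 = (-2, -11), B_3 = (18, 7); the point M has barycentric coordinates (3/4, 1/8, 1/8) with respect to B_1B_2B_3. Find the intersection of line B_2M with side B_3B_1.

(-6, 37/7)

Line B_2M meets B_3B_1 where the B_2-coordinate vanishes; zeroing M's B_2-weight and renormalizing leaves B_3, B_1-weights 1/8 : 3/4 → (1/7, 6/7).
So N = (1/7)·B_3 + (6/7)·B_1 = (-6, 37/7).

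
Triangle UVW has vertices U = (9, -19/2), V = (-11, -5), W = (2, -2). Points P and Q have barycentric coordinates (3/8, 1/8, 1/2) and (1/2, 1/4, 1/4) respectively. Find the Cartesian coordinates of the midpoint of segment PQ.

(21/8, -187/32)

Barycentric coordinates of the midpoint are the average: (7/16, 3/16, 3/8).
Converting: (7/16)·U + (3/16)·V + (3/8)·W = (21/8, -187/32).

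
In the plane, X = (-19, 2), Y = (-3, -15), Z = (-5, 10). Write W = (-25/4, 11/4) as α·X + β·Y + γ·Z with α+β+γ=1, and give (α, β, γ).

Signed area of the reference triangle: [XYZ] = ½·((-19)·(-15−10) + (-3)·(10−2) + (-5)·(2−(-15))) = ½·(475 − 24 − 85) = 183.
[WYZ] = ½·((-25/4)·(-15−10) + (-3)·(10−(11/4)) + (-5)·(11/4−(-15))) = ½·(625/4 − 87/4 − 355/4) = 183/8, so the X-coordinate is (183/8)/183 = 1/8.
[XWZ] = ½·((-19)·(11/4−10) + (-25/4)·(10−2) + (-5)·(2−(11/4))) = ½·(551/4 − 50 + 15/4) = 183/4, so the Y-coordinate is 1/4.
[XYW] = ½·((-19)·(-15−(11/4)) + (-3)·(11/4−2) + (-25/4)·(2−(-15))) = ½·(1349/4 − 9/4 − 425/4) = 915/8, so the Z-coordinate is 5/8.

(1/8, 1/4, 5/8)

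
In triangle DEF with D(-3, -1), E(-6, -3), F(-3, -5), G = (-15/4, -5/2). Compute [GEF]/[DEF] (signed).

1/2

[DEF] = ½·((-3)·(-3−(-5)) + (-6)·(-5−(-1)) + (-3)·(-1−(-3))) = ½·(-6 + 24 − 6) = 6.
[GEF] = ½·((-15/4)·(-3−(-5)) + (-6)·(-5−(-5/2)) + (-3)·(-5/2−(-3))) = ½·(-15/2 + 15 − 3/2) = 3, so the ratio is 3/6 = 1/2.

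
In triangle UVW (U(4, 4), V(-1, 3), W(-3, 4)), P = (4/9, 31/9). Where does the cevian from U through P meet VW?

Barycentric coordinates of P with respect to UVW: (1/3, 5/9, 1/9).
On side VW the U-coordinate is zero; dropping P's U-weight 1/3 and renormalizing the remaining 5/9 : 1/9 gives weights 5/6, 1/6 on V, W.
Q = (5/6)·(-1, 3) + (1/6)·(-3, 4) = (-4/3, 19/6).

(-4/3, 19/6)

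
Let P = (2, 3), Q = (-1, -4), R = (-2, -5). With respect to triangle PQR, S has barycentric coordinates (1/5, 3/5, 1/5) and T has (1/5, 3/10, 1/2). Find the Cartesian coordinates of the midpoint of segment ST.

(-3/4, -59/20)

Barycentric coordinates of the midpoint are the average: (1/5, 9/20, 7/20).
Converting: (1/5)·P + (9/20)·Q + (7/20)·R = (-3/4, -59/20).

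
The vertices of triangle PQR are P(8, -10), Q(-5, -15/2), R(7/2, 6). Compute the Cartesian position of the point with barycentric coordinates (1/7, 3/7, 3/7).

(1/2, -29/14)

S = (1/7)·P + (3/7)·Q + (3/7)·R.
x-coordinate: (1/7)·8 + (3/7)·(-5) + (3/7)·(7/2) = 1/2.
y-coordinate: (1/7)·(-10) + (3/7)·(-15/2) + (3/7)·6 = -29/14.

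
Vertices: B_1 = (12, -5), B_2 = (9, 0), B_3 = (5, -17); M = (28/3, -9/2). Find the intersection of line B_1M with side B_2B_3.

Barycentric coordinates of M with respect to B_1B_2B_3: (1/3, 1/2, 1/6).
On side B_2B_3 the B_1-coordinate is zero; dropping M's B_1-weight 1/3 and renormalizing the remaining 1/2 : 1/6 gives weights 3/4, 1/4 on B_2, B_3.
N = (3/4)·(9, 0) + (1/4)·(5, -17) = (8, -17/4).

(8, -17/4)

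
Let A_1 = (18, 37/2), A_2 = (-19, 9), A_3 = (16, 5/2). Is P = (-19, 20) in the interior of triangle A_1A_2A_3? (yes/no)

no

Barycentric coordinates of P: (385/573, 595/573, -407/573).
The three coordinates are positive, positive, negative; a point is interior exactly when all three are positive.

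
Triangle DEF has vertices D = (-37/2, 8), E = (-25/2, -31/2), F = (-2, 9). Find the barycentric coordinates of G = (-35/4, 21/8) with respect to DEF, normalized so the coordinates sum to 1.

(1/4, 1/4, 1/2)

Signed area of the reference triangle: [DEF] = ½·((-37/2)·(-31/2−9) + (-25/2)·(9−8) + (-2)·(8−(-31/2))) = ½·(1813/4 − 25/2 − 47) = 1575/8.
[GEF] = ½·((-35/4)·(-31/2−9) + (-25/2)·(9−(21/8)) + (-2)·(21/8−(-31/2))) = ½·(1715/8 − 1275/16 − 145/4) = 1575/32, so the D-coordinate is (1575/32)/(1575/8) = 1/4.
[DGF] = ½·((-37/2)·(21/8−9) + (-35/4)·(9−8) + (-2)·(8−(21/8))) = ½·(1887/16 − 35/4 − 43/4) = 1575/32, so the E-coordinate is 1/4.
[DEG] = ½·((-37/2)·(-31/2−(21/8)) + (-25/2)·(21/8−8) + (-35/4)·(8−(-31/2))) = ½·(5365/16 + 1075/16 − 1645/8) = 1575/16, so the F-coordinate is 1/2.
Check: 1/4 + 1/4 + 1/2 = 1.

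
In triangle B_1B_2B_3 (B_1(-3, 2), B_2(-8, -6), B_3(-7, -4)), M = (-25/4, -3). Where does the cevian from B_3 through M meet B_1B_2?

Barycentric coordinates of M with respect to B_1B_2B_3: (1/4, 1/4, 1/2).
On side B_1B_2 the B_3-coordinate is zero; dropping M's B_3-weight 1/2 and renormalizing the remaining 1/4 : 1/4 gives weights 1/2, 1/2 on B_1, B_2.
N = (1/2)·(-3, 2) + (1/2)·(-8, -6) = (-11/2, -2).

(-11/2, -2)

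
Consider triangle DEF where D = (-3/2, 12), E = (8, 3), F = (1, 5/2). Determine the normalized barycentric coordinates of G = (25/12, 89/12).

(1/2, 1/3, 1/6)

Signed area of the reference triangle: [DEF] = ½·((-3/2)·(3−(5/2)) + 8·(5/2−12) + 1·(12−3)) = ½·(-3/4 − 76 + 9) = -271/8.
[GEF] = ½·((25/12)·(3−(5/2)) + 8·(5/2−(89/12)) + 1·(89/12−3)) = ½·(25/24 − 118/3 + 53/12) = -271/16, so the D-coordinate is (-271/16)/(-271/8) = 1/2.
[DGF] = ½·((-3/2)·(89/12−(5/2)) + (25/12)·(5/2−12) + 1·(12−(89/12))) = ½·(-59/8 − 475/24 + 55/12) = -271/24, so the E-coordinate is 1/3.
[DEG] = ½·((-3/2)·(3−(89/12)) + 8·(89/12−12) + (25/12)·(12−3)) = ½·(53/8 − 110/3 + 75/4) = -271/48, so the F-coordinate is 1/6.
Check: 1/2 + 1/3 + 1/6 = 1.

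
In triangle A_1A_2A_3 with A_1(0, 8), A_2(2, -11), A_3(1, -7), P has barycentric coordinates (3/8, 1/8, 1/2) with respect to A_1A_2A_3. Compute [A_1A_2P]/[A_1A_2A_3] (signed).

1/2

The signed ratio [A_1A_2P]/[A_1A_2A_3] equals the barycentric coordinate of P at vertex A_3, which is 1/2.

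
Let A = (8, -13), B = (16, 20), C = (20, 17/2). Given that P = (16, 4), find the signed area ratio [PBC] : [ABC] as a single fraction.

2/7

[ABC] = ½·(8·(20−(17/2)) + 16·(17/2−(-13)) + 20·(-13−20)) = ½·(92 + 344 − 660) = -112.
[PBC] = ½·(16·(20−(17/2)) + 16·(17/2−4) + 20·(4−20)) = ½·(184 + 72 − 320) = -32, so the ratio is (-32)/(-112) = 2/7.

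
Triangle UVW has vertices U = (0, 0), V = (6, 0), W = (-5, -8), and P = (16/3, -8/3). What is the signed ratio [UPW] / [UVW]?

7/6

[UVW] = ½·(0·(0−(-8)) + 6·(-8−0) + (-5)·(0−0)) = ½·(0 − 48 + 0) = -24.
[UPW] = ½·(0·(-8/3−(-8)) + (16/3)·(-8−0) + (-5)·(0−(-8/3))) = ½·(0 − 128/3 − 40/3) = -28, so the ratio is (-28)/(-24) = 7/6.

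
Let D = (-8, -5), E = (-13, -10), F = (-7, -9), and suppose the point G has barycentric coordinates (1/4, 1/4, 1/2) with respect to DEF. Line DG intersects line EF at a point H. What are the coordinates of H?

(-9, -28/3)

Line DG meets EF where the D-coordinate vanishes; zeroing G's D-weight and renormalizing leaves E, F-weights 1/4 : 1/2 → (1/3, 2/3).
So H = (1/3)·E + (2/3)·F = (-9, -28/3).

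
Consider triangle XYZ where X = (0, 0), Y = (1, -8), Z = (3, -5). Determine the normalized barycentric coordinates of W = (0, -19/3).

(1/3, 1, -1/3)

Signed area of the reference triangle: [XYZ] = ½·(0·(-8−(-5)) + 1·(-5−0) + 3·(0−(-8))) = ½·(0 − 5 + 24) = 19/2.
[WYZ] = ½·(0·(-8−(-5)) + 1·(-5−(-19/3)) + 3·(-19/3−(-8))) = ½·(0 + 4/3 + 5) = 19/6, so the X-coordinate is (19/6)/(19/2) = 1/3.
[XWZ] = ½·(0·(-19/3−(-5)) + 0·(-5−0) + 3·(0−(-19/3))) = ½·(0 + 0 + 19) = 19/2, so the Y-coordinate is 1.
[XYW] = ½·(0·(-8−(-19/3)) + 1·(-19/3−0) + 0·(0−(-8))) = ½·(0 − 19/3 + 0) = -19/6, so the Z-coordinate is -1/3.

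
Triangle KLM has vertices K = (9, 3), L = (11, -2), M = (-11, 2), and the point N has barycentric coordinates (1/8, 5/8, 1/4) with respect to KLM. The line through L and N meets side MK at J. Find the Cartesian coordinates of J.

Line LN meets MK where the L-coordinate vanishes; zeroing N's L-weight and renormalizing leaves M, K-weights 1/4 : 1/8 → (2/3, 1/3).
So J = (2/3)·M + (1/3)·K = (-13/3, 7/3).

(-13/3, 7/3)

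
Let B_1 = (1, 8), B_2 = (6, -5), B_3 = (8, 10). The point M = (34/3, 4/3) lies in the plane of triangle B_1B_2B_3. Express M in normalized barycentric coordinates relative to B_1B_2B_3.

(-2/3, 2/3, 1)

Signed area of the reference triangle: [B_1B_2B_3] = ½·(1·(-5−10) + 6·(10−8) + 8·(8−(-5))) = ½·(-15 + 12 + 104) = 101/2.
[MB_2B_3] = ½·((34/3)·(-5−10) + 6·(10−(4/3)) + 8·(4/3−(-5))) = ½·(-170 + 52 + 152/3) = -101/3, so the B_1-coordinate is (-101/3)/(101/2) = -2/3.
[B_1MB_3] = ½·(1·(4/3−10) + (34/3)·(10−8) + 8·(8−(4/3))) = ½·(-26/3 + 68/3 + 160/3) = 101/3, so the B_2-coordinate is 2/3.
[B_1B_2M] = ½·(1·(-5−(4/3)) + 6·(4/3−8) + (34/3)·(8−(-5))) = ½·(-19/3 − 40 + 442/3) = 101/2, so the B_3-coordinate is 1.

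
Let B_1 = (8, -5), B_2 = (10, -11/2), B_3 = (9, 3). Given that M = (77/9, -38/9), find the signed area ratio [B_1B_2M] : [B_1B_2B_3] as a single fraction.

[B_1B_2B_3] = ½·(8·(-11/2−3) + 10·(3−(-5)) + 9·(-5−(-11/2))) = ½·(-68 + 80 + 9/2) = 33/4.
[B_1B_2M] = ½·(8·(-11/2−(-38/9)) + 10·(-38/9−(-5)) + (77/9)·(-5−(-11/2))) = ½·(-92/9 + 70/9 + 77/18) = 11/12, so the ratio is (11/12)/(33/4) = 1/9.

1/9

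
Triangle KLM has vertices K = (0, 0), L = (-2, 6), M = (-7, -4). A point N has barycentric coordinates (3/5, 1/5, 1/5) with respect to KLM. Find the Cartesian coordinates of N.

(-9/5, 2/5)

N = (3/5)·K + (1/5)·L + (1/5)·M.
x-coordinate: (3/5)·0 + (1/5)·(-2) + (1/5)·(-7) = -9/5.
y-coordinate: (3/5)·0 + (1/5)·6 + (1/5)·(-4) = 2/5.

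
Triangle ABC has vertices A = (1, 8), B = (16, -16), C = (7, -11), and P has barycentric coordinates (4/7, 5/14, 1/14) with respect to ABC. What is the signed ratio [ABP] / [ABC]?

The signed ratio [ABP]/[ABC] equals the barycentric coordinate of P at vertex C, which is 1/14.

1/14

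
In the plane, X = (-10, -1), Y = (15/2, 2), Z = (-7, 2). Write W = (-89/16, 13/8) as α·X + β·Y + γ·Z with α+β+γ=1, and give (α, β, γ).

(1/8, 1/8, 3/4)

Signed area of the reference triangle: [XYZ] = ½·((-10)·(2−2) + (15/2)·(2−(-1)) + (-7)·(-1−2)) = ½·(0 + 45/2 + 21) = 87/4.
[WYZ] = ½·((-89/16)·(2−2) + (15/2)·(2−(13/8)) + (-7)·(13/8−2)) = ½·(0 + 45/16 + 21/8) = 87/32, so the X-coordinate is (87/32)/(87/4) = 1/8.
[XWZ] = ½·((-10)·(13/8−2) + (-89/16)·(2−(-1)) + (-7)·(-1−(13/8))) = ½·(15/4 − 267/16 + 147/8) = 87/32, so the Y-coordinate is 1/8.
[XYW] = ½·((-10)·(2−(13/8)) + (15/2)·(13/8−(-1)) + (-89/16)·(-1−2)) = ½·(-15/4 + 315/16 + 267/16) = 261/16, so the Z-coordinate is 3/4.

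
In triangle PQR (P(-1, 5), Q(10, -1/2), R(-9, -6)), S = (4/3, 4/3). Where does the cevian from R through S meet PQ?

Barycentric coordinates of S with respect to PQR: (1/2, 1/3, 1/6).
On side PQ the R-coordinate is zero; dropping S's R-weight 1/6 and renormalizing the remaining 1/2 : 1/3 gives weights 3/5, 2/5 on P, Q.
T = (3/5)·(-1, 5) + (2/5)·(10, -1/2) = (17/5, 14/5).

(17/5, 14/5)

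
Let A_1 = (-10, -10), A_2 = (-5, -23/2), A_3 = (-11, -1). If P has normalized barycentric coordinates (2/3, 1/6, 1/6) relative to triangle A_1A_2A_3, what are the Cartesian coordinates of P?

(-28/3, -35/4)

P = (2/3)·A_1 + (1/6)·A_2 + (1/6)·A_3.
x-coordinate: (2/3)·(-10) + (1/6)·(-5) + (1/6)·(-11) = -28/3.
y-coordinate: (2/3)·(-10) + (1/6)·(-23/2) + (1/6)·(-1) = -35/4.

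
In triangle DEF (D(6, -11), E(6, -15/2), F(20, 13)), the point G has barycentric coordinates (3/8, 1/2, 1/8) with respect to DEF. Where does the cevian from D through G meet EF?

Line DG meets EF where the D-coordinate vanishes; zeroing G's D-weight and renormalizing leaves E, F-weights 1/2 : 1/8 → (4/5, 1/5).
So H = (4/5)·E + (1/5)·F = (44/5, -17/5).

(44/5, -17/5)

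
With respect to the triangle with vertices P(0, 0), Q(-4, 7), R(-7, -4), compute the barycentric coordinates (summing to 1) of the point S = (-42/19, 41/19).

(10/19, 7/19, 2/19)

Signed area of the reference triangle: [PQR] = ½·(0·(7−(-4)) + (-4)·(-4−0) + (-7)·(0−7)) = ½·(0 + 16 + 49) = 65/2.
[SQR] = ½·((-42/19)·(7−(-4)) + (-4)·(-4−(41/19)) + (-7)·(41/19−7)) = ½·(-462/19 + 468/19 + 644/19) = 325/19, so the P-coordinate is (325/19)/(65/2) = 10/19.
[PSR] = ½·(0·(41/19−(-4)) + (-42/19)·(-4−0) + (-7)·(0−(41/19))) = ½·(0 + 168/19 + 287/19) = 455/38, so the Q-coordinate is 7/19.
[PQS] = ½·(0·(7−(41/19)) + (-4)·(41/19−0) + (-42/19)·(0−7)) = ½·(0 − 164/19 + 294/19) = 65/19, so the R-coordinate is 2/19.
Check: 10/19 + 7/19 + 2/19 = 1.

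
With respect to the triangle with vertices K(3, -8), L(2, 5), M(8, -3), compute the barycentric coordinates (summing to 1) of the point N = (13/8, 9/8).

Signed area of the reference triangle: [KLM] = ½·(3·(5−(-3)) + 2·(-3−(-8)) + 8·(-8−5)) = ½·(24 + 10 − 104) = -35.
[NLM] = ½·((13/8)·(5−(-3)) + 2·(-3−(9/8)) + 8·(9/8−5)) = ½·(13 − 33/4 − 31) = -105/8, so the K-coordinate is (-105/8)/(-35) = 3/8.
[KNM] = ½·(3·(9/8−(-3)) + (13/8)·(-3−(-8)) + 8·(-8−(9/8))) = ½·(99/8 + 65/8 − 73) = -105/4, so the L-coordinate is 3/4.
[KLN] = ½·(3·(5−(9/8)) + 2·(9/8−(-8)) + (13/8)·(-8−5)) = ½·(93/8 + 73/4 − 169/8) = 35/8, so the M-coordinate is -1/8.

(3/8, 3/4, -1/8)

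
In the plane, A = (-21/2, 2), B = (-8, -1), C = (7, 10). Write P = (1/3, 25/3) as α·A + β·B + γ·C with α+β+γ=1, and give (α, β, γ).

Signed area of the reference triangle: [ABC] = ½·((-21/2)·(-1−10) + (-8)·(10−2) + 7·(2−(-1))) = ½·(231/2 − 64 + 21) = 145/4.
[PBC] = ½·((1/3)·(-1−10) + (-8)·(10−(25/3)) + 7·(25/3−(-1))) = ½·(-11/3 − 40/3 + 196/3) = 145/6, so the A-coordinate is (145/6)/(145/4) = 2/3.
[APC] = ½·((-21/2)·(25/3−10) + (1/3)·(10−2) + 7·(2−(25/3))) = ½·(35/2 + 8/3 − 133/3) = -145/12, so the B-coordinate is -1/3.
[ABP] = ½·((-21/2)·(-1−(25/3)) + (-8)·(25/3−2) + (1/3)·(2−(-1))) = ½·(98 − 152/3 + 1) = 145/6, so the C-coordinate is 2/3.

(2/3, -1/3, 2/3)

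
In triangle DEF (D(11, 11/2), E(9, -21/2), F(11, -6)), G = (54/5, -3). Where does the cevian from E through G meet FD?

(11, -13/6)

Barycentric coordinates of G with respect to DEF: (3/10, 1/10, 3/5).
On side FD the E-coordinate is zero; dropping G's E-weight 1/10 and renormalizing the remaining 3/5 : 3/10 gives weights 2/3, 1/3 on F, D.
H = (2/3)·(11, -6) + (1/3)·(11, 11/2) = (11, -13/6).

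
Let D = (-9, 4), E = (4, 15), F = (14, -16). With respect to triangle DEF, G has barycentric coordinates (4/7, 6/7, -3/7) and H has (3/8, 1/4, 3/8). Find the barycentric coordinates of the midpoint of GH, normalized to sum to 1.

Since both coordinate triples sum to 1, the midpoint's barycentrics are the componentwise average.
(4/7+3/8)/2 = 53/112; similarly 31/56 and -3/112.

(53/112, 31/56, -3/112)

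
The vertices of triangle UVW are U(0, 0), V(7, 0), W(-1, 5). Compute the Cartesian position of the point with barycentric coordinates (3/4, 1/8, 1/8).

(3/4, 5/8)

P = (3/4)·U + (1/8)·V + (1/8)·W.
x-coordinate: (3/4)·0 + (1/8)·7 + (1/8)·(-1) = 3/4.
y-coordinate: (3/4)·0 + (1/8)·0 + (1/8)·5 = 5/8.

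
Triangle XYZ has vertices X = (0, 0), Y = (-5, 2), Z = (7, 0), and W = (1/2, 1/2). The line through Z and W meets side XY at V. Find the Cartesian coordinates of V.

(-5/3, 2/3)

Barycentric coordinates of W with respect to XYZ: (1/2, 1/4, 1/4).
On side XY the Z-coordinate is zero; dropping W's Z-weight 1/4 and renormalizing the remaining 1/2 : 1/4 gives weights 2/3, 1/3 on X, Y.
V = (2/3)·(0, 0) + (1/3)·(-5, 2) = (-5/3, 2/3).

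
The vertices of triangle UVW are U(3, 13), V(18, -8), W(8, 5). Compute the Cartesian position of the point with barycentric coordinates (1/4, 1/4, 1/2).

P = (1/4)·U + (1/4)·V + (1/2)·W.
x-coordinate: (1/4)·3 + (1/4)·18 + (1/2)·8 = 37/4.
y-coordinate: (1/4)·13 + (1/4)·(-8) + (1/2)·5 = 15/4.

(37/4, 15/4)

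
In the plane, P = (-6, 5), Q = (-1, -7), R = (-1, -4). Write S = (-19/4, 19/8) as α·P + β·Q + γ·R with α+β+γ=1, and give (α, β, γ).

(3/4, 1/8, 1/8)

Signed area of the reference triangle: [PQR] = ½·((-6)·(-7−(-4)) + (-1)·(-4−5) + (-1)·(5−(-7))) = ½·(18 + 9 − 12) = 15/2.
[SQR] = ½·((-19/4)·(-7−(-4)) + (-1)·(-4−(19/8)) + (-1)·(19/8−(-7))) = ½·(57/4 + 51/8 − 75/8) = 45/8, so the P-coordinate is (45/8)/(15/2) = 3/4.
[PSR] = ½·((-6)·(19/8−(-4)) + (-19/4)·(-4−5) + (-1)·(5−(19/8))) = ½·(-153/4 + 171/4 − 21/8) = 15/16, so the Q-coordinate is 1/8.
[PQS] = ½·((-6)·(-7−(19/8)) + (-1)·(19/8−5) + (-19/4)·(5−(-7))) = ½·(225/4 + 21/8 − 57) = 15/16, so the R-coordinate is 1/8.
Check: 3/4 + 1/8 + 1/8 = 1.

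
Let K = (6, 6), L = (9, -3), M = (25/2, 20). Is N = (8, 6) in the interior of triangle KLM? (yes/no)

Barycentric coordinates of N: (109/201, 56/201, 12/67).
The three coordinates are positive, positive, positive; a point is interior exactly when all three are positive.

yes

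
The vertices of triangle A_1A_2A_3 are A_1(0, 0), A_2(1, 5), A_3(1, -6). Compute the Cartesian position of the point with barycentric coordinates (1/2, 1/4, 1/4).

(1/2, -1/4)

P = (1/2)·A_1 + (1/4)·A_2 + (1/4)·A_3.
x-coordinate: (1/2)·0 + (1/4)·1 + (1/4)·1 = 1/2.
y-coordinate: (1/2)·0 + (1/4)·5 + (1/4)·(-6) = -1/4.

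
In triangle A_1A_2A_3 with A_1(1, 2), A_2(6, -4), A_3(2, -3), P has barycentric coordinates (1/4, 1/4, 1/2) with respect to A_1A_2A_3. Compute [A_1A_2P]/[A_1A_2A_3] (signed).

1/2

The signed ratio [A_1A_2P]/[A_1A_2A_3] equals the barycentric coordinate of P at vertex A_3, which is 1/2.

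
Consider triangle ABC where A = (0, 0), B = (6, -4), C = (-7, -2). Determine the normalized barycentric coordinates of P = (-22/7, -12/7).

Signed area of the reference triangle: [ABC] = ½·(0·(-4−(-2)) + 6·(-2−0) + (-7)·(0−(-4))) = ½·(0 − 12 − 28) = -20.
[PBC] = ½·((-22/7)·(-4−(-2)) + 6·(-2−(-12/7)) + (-7)·(-12/7−(-4))) = ½·(44/7 − 12/7 − 16) = -40/7, so the A-coordinate is (-40/7)/(-20) = 2/7.
[APC] = ½·(0·(-12/7−(-2)) + (-22/7)·(-2−0) + (-7)·(0−(-12/7))) = ½·(0 + 44/7 − 12) = -20/7, so the B-coordinate is 1/7.
[ABP] = ½·(0·(-4−(-12/7)) + 6·(-12/7−0) + (-22/7)·(0−(-4))) = ½·(0 − 72/7 − 88/7) = -80/7, so the C-coordinate is 4/7.
Check: 2/7 + 1/7 + 4/7 = 1.

(2/7, 1/7, 4/7)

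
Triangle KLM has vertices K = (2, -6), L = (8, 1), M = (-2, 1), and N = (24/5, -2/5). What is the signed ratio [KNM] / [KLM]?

3/5

[KLM] = ½·(2·(1−1) + 8·(1−(-6)) + (-2)·(-6−1)) = ½·(0 + 56 + 14) = 35.
[KNM] = ½·(2·(-2/5−1) + (24/5)·(1−(-6)) + (-2)·(-6−(-2/5))) = ½·(-14/5 + 168/5 + 56/5) = 21, so the ratio is 21/35 = 3/5.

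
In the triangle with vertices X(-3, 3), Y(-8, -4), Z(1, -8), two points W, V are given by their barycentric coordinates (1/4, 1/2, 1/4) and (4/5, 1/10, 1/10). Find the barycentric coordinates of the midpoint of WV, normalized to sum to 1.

(21/40, 3/10, 7/40)

Since both coordinate triples sum to 1, the midpoint's barycentrics are the componentwise average.
(1/4+4/5)/2 = 21/40; similarly 3/10 and 7/40.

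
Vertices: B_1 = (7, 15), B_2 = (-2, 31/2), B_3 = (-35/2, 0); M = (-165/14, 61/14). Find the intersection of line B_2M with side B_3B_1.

Barycentric coordinates of M with respect to B_1B_2B_3: (1/7, 1/7, 5/7).
On side B_3B_1 the B_2-coordinate is zero; dropping M's B_2-weight 1/7 and renormalizing the remaining 5/7 : 1/7 gives weights 5/6, 1/6 on B_3, B_1.
N = (5/6)·(-35/2, 0) + (1/6)·(7, 15) = (-161/12, 5/2).

(-161/12, 5/2)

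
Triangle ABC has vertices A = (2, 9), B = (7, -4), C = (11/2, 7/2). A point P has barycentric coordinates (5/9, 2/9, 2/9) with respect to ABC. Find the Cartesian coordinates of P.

P = (5/9)·A + (2/9)·B + (2/9)·C.
x-coordinate: (5/9)·2 + (2/9)·7 + (2/9)·(11/2) = 35/9.
y-coordinate: (5/9)·9 + (2/9)·(-4) + (2/9)·(7/2) = 44/9.

(35/9, 44/9)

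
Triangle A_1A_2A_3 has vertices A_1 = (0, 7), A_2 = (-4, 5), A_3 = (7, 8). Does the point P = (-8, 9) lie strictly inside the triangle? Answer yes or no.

Barycentric coordinates of P: (28/5, -11/5, -12/5).
The three coordinates are positive, negative, negative; a point is interior exactly when all three are positive.

no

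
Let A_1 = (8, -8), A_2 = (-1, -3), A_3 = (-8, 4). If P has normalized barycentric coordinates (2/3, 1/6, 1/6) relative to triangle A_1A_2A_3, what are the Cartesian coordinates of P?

(23/6, -31/6)

P = (2/3)·A_1 + (1/6)·A_2 + (1/6)·A_3.
x-coordinate: (2/3)·8 + (1/6)·(-1) + (1/6)·(-8) = 23/6.
y-coordinate: (2/3)·(-8) + (1/6)·(-3) + (1/6)·4 = -31/6.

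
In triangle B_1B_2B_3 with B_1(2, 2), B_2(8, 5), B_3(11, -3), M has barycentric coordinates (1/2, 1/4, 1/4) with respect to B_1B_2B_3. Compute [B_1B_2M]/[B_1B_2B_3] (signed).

1/4

The signed ratio [B_1B_2M]/[B_1B_2B_3] equals the barycentric coordinate of M at vertex B_3, which is 1/4.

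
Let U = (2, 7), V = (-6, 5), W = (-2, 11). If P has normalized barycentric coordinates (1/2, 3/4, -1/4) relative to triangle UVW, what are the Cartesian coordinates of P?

(-3, 9/2)

P = (1/2)·U + (3/4)·V + (-1/4)·W.
x-coordinate: (1/2)·2 + (3/4)·(-6) + (-1/4)·(-2) = -3.
y-coordinate: (1/2)·7 + (3/4)·5 + (-1/4)·11 = 9/2.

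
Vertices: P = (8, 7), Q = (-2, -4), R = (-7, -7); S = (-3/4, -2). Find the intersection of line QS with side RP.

(1/2, 0)

Barycentric coordinates of S with respect to PQR: (1/4, 1/2, 1/4).
On side RP the Q-coordinate is zero; dropping S's Q-weight 1/2 and renormalizing the remaining 1/4 : 1/4 gives weights 1/2, 1/2 on R, P.
T = (1/2)·(-7, -7) + (1/2)·(8, 7) = (1/2, 0).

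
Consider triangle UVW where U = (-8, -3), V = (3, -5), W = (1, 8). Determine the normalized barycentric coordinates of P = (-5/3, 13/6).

(1/3, 1/6, 1/2)

Signed area of the reference triangle: [UVW] = ½·((-8)·(-5−8) + 3·(8−(-3)) + 1·(-3−(-5))) = ½·(104 + 33 + 2) = 139/2.
[PVW] = ½·((-5/3)·(-5−8) + 3·(8−(13/6)) + 1·(13/6−(-5))) = ½·(65/3 + 35/2 + 43/6) = 139/6, so the U-coordinate is (139/6)/(139/2) = 1/3.
[UPW] = ½·((-8)·(13/6−8) + (-5/3)·(8−(-3)) + 1·(-3−(13/6))) = ½·(140/3 − 55/3 − 31/6) = 139/12, so the V-coordinate is 1/6.
[UVP] = ½·((-8)·(-5−(13/6)) + 3·(13/6−(-3)) + (-5/3)·(-3−(-5))) = ½·(172/3 + 31/2 − 10/3) = 139/4, so the W-coordinate is 1/2.
Check: 1/3 + 1/6 + 1/2 = 1.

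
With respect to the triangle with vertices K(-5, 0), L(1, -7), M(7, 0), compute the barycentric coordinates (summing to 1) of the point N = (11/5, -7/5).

(3/10, 1/5, 1/2)

Signed area of the reference triangle: [KLM] = ½·((-5)·(-7−0) + 1·(0−0) + 7·(0−(-7))) = ½·(35 + 0 + 49) = 42.
[NLM] = ½·((11/5)·(-7−0) + 1·(0−(-7/5)) + 7·(-7/5−(-7))) = ½·(-77/5 + 7/5 + 196/5) = 63/5, so the K-coordinate is (63/5)/42 = 3/10.
[KNM] = ½·((-5)·(-7/5−0) + (11/5)·(0−0) + 7·(0−(-7/5))) = ½·(7 + 0 + 49/5) = 42/5, so the L-coordinate is 1/5.
[KLN] = ½·((-5)·(-7−(-7/5)) + 1·(-7/5−0) + (11/5)·(0−(-7))) = ½·(28 − 7/5 + 77/5) = 21, so the M-coordinate is 1/2.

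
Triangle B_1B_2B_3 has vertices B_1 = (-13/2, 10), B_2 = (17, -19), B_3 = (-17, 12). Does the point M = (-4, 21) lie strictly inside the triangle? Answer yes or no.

Barycentric coordinates of M: (1418/515, -241/515, -662/515).
The three coordinates are positive, negative, negative; a point is interior exactly when all three are positive.

no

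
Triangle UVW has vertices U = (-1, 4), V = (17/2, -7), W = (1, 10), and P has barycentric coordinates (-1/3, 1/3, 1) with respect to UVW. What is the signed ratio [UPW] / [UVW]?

1/3

The signed ratio [UPW]/[UVW] equals the barycentric coordinate of P at vertex V, which is 1/3.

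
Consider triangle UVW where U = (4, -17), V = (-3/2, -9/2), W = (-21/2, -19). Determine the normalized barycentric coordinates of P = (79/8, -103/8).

(5/4, 1/4, -1/2)

Signed area of the reference triangle: [UVW] = ½·(4·(-9/2−(-19)) + (-3/2)·(-19−(-17)) + (-21/2)·(-17−(-9/2))) = ½·(58 + 3 + 525/4) = 769/8.
[PVW] = ½·((79/8)·(-9/2−(-19)) + (-3/2)·(-19−(-103/8)) + (-21/2)·(-103/8−(-9/2))) = ½·(2291/16 + 147/16 + 1407/16) = 3845/32, so the U-coordinate is (3845/32)/(769/8) = 5/4.
[UPW] = ½·(4·(-103/8−(-19)) + (79/8)·(-19−(-17)) + (-21/2)·(-17−(-103/8))) = ½·(49/2 − 79/4 + 693/16) = 769/32, so the V-coordinate is 1/4.
[UVP] = ½·(4·(-9/2−(-103/8)) + (-3/2)·(-103/8−(-17)) + (79/8)·(-17−(-9/2))) = ½·(67/2 − 99/16 − 1975/16) = -769/16, so the W-coordinate is -1/2.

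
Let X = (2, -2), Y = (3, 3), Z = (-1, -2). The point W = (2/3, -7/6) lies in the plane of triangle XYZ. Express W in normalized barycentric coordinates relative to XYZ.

(1/3, 1/6, 1/2)

Signed area of the reference triangle: [XYZ] = ½·(2·(3−(-2)) + 3·(-2−(-2)) + (-1)·(-2−3)) = ½·(10 + 0 + 5) = 15/2.
[WYZ] = ½·((2/3)·(3−(-2)) + 3·(-2−(-7/6)) + (-1)·(-7/6−3)) = ½·(10/3 − 5/2 + 25/6) = 5/2, so the X-coordinate is (5/2)/(15/2) = 1/3.
[XWZ] = ½·(2·(-7/6−(-2)) + (2/3)·(-2−(-2)) + (-1)·(-2−(-7/6))) = ½·(5/3 + 0 + 5/6) = 5/4, so the Y-coordinate is 1/6.
[XYW] = ½·(2·(3−(-7/6)) + 3·(-7/6−(-2)) + (2/3)·(-2−3)) = ½·(25/3 + 5/2 − 10/3) = 15/4, so the Z-coordinate is 1/2.
Check: 1/3 + 1/6 + 1/2 = 1.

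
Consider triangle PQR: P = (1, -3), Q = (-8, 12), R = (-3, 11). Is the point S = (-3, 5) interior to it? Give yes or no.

Barycentric coordinates of S: (5/11, 4/11, 2/11).
The three coordinates are positive, positive, positive; a point is interior exactly when all three are positive.

yes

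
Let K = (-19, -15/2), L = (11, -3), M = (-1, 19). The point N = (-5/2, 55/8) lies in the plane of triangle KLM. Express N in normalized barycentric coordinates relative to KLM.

Signed area of the reference triangle: [KLM] = ½·((-19)·(-3−19) + 11·(19−(-15/2)) + (-1)·(-15/2−(-3))) = ½·(418 + 583/2 + 9/2) = 357.
[NLM] = ½·((-5/2)·(-3−19) + 11·(19−(55/8)) + (-1)·(55/8−(-3))) = ½·(55 + 1067/8 − 79/8) = 357/4, so the K-coordinate is (357/4)/357 = 1/4.
[KNM] = ½·((-19)·(55/8−19) + (-5/2)·(19−(-15/2)) + (-1)·(-15/2−(55/8))) = ½·(1843/8 − 265/4 + 115/8) = 357/4, so the L-coordinate is 1/4.
[KLN] = ½·((-19)·(-3−(55/8)) + 11·(55/8−(-15/2)) + (-5/2)·(-15/2−(-3))) = ½·(1501/8 + 1265/8 + 45/4) = 357/2, so the M-coordinate is 1/2.

(1/4, 1/4, 1/2)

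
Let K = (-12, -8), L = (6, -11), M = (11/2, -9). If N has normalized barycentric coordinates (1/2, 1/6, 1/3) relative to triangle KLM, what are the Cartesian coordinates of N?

(-19/6, -53/6)

N = (1/2)·K + (1/6)·L + (1/3)·M.
x-coordinate: (1/2)·(-12) + (1/6)·6 + (1/3)·(11/2) = -19/6.
y-coordinate: (1/2)·(-8) + (1/6)·(-11) + (1/3)·(-9) = -53/6.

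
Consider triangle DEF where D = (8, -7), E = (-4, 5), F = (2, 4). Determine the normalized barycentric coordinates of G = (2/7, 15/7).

Signed area of the reference triangle: [DEF] = ½·(8·(5−4) + (-4)·(4−(-7)) + 2·(-7−5)) = ½·(8 − 44 − 24) = -30.
[GEF] = ½·((2/7)·(5−4) + (-4)·(4−(15/7)) + 2·(15/7−5)) = ½·(2/7 − 52/7 − 40/7) = -45/7, so the D-coordinate is (-45/7)/(-30) = 3/14.
[DGF] = ½·(8·(15/7−4) + (2/7)·(4−(-7)) + 2·(-7−(15/7))) = ½·(-104/7 + 22/7 − 128/7) = -15, so the E-coordinate is 1/2.
[DEG] = ½·(8·(5−(15/7)) + (-4)·(15/7−(-7)) + (2/7)·(-7−5)) = ½·(160/7 − 256/7 − 24/7) = -60/7, so the F-coordinate is 2/7.

(3/14, 1/2, 2/7)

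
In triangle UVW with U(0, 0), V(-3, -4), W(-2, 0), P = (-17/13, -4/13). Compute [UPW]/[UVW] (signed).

1/13

[UVW] = ½·(0·(-4−0) + (-3)·(0−0) + (-2)·(0−(-4))) = ½·(0 + 0 − 8) = -4.
[UPW] = ½·(0·(-4/13−0) + (-17/13)·(0−0) + (-2)·(0−(-4/13))) = ½·(0 + 0 − 8/13) = -4/13, so the ratio is (-4/13)/(-4) = 1/13.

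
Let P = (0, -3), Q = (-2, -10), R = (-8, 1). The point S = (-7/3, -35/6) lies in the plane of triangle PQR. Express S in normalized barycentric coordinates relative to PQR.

Signed area of the reference triangle: [PQR] = ½·(0·(-10−1) + (-2)·(1−(-3)) + (-8)·(-3−(-10))) = ½·(0 − 8 − 56) = -32.
[SQR] = ½·((-7/3)·(-10−1) + (-2)·(1−(-35/6)) + (-8)·(-35/6−(-10))) = ½·(77/3 − 41/3 − 100/3) = -32/3, so the P-coordinate is (-32/3)/(-32) = 1/3.
[PSR] = ½·(0·(-35/6−1) + (-7/3)·(1−(-3)) + (-8)·(-3−(-35/6))) = ½·(0 − 28/3 − 68/3) = -16, so the Q-coordinate is 1/2.
[PQS] = ½·(0·(-10−(-35/6)) + (-2)·(-35/6−(-3)) + (-7/3)·(-3−(-10))) = ½·(0 + 17/3 − 49/3) = -16/3, so the R-coordinate is 1/6.

(1/3, 1/2, 1/6)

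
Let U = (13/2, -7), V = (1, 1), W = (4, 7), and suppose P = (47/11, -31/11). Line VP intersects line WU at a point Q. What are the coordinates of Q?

(43/7, -5)

Barycentric coordinates of P with respect to UVW: (6/11, 4/11, 1/11).
On side WU the V-coordinate is zero; dropping P's V-weight 4/11 and renormalizing the remaining 1/11 : 6/11 gives weights 1/7, 6/7 on W, U.
Q = (1/7)·(4, 7) + (6/7)·(13/2, -7) = (43/7, -5).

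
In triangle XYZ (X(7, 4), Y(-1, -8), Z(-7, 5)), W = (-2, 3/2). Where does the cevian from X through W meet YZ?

Barycentric coordinates of W with respect to XYZ: (1/4, 1/4, 1/2).
On side YZ the X-coordinate is zero; dropping W's X-weight 1/4 and renormalizing the remaining 1/4 : 1/2 gives weights 1/3, 2/3 on Y, Z.
V = (1/3)·(-1, -8) + (2/3)·(-7, 5) = (-5, 2/3).

(-5, 2/3)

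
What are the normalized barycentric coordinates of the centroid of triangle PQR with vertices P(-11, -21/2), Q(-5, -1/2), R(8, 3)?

(1/3, 1/3, 1/3)

The centroid is the average of the vertices, so each weight is 1/3.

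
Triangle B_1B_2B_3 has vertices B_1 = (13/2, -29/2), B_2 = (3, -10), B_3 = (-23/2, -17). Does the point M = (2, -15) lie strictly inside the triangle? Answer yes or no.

yes

Barycentric coordinates of M: (262/359, 9/359, 88/359).
The three coordinates are positive, positive, positive; a point is interior exactly when all three are positive.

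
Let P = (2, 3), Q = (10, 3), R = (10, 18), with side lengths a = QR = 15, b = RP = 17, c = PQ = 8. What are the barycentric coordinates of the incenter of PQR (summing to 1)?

The incenter has barycentric coordinates proportional to the opposite side lengths: (15 : 17 : 8).
Normalizing by 15+17+8 = 40 gives (3/8, 17/40, 1/5).

(3/8, 17/40, 1/5)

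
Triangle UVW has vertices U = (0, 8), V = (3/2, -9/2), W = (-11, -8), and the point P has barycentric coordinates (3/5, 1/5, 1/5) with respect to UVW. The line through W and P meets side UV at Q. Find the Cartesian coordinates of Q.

(3/8, 39/8)

Line WP meets UV where the W-coordinate vanishes; zeroing P's W-weight and renormalizing leaves U, V-weights 3/5 : 1/5 → (3/4, 1/4).
So Q = (3/4)·U + (1/4)·V = (3/8, 39/8).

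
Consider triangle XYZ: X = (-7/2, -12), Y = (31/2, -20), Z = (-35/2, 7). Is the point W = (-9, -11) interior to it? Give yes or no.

no

Barycentric coordinates of W: (243/166, -181/498, -25/249).
The three coordinates are positive, negative, negative; a point is interior exactly when all three are positive.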